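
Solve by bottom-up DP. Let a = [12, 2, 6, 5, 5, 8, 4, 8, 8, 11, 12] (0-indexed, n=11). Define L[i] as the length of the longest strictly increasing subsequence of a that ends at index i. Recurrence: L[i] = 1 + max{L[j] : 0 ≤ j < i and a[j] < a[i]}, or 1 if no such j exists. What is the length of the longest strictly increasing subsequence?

   i    0    1    2    3    4    5    6    7    8    9   10
a[i]   12    2    6    5    5    8    4    8    8   11   12
L[i]    1    1    2    2    2    3    2    3    3    4    5

5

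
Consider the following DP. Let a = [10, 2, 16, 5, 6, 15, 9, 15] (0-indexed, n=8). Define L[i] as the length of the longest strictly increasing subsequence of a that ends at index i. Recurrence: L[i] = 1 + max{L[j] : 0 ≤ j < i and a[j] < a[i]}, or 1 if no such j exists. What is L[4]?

   i    0    1    2    3    4    5    6    7
a[i]   10    2   16    5    6   15    9   15
L[i]    1    1    2    2    3    4    4    5

3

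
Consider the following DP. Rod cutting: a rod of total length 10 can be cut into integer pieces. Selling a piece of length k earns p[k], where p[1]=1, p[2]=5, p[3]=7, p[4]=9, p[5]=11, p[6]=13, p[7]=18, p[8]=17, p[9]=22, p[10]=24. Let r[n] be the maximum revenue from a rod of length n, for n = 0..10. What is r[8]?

20

   n    0    1    2    3    4    5    6    7    8    9   10
r[n]    0    1    5    7   10   12   15   18   20   23   25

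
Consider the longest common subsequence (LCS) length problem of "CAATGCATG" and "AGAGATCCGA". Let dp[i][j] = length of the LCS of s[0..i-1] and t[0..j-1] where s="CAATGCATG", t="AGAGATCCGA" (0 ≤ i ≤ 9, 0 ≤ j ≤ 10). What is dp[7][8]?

   ''  A  G  A  G  A  T  C  C  G  A
''  0  0  0  0  0  0  0  0  0  0  0
 C  0  0  0  0  0  0  0  1  1  1  1
 A  0  1  1  1  1  1  1  1  1  1  2
 A  0  1  1  2  2  2  2  2  2  2  2
 T  0  1  1  2  2  2  3  3  3  3  3
 G  0  1  2  2  3  3  3  3  3  4  4
 C  0  1  2  2  3  3  3  4  4  4  4
 A  0  1  2  3  3  4  4  4  4  4  5
 T  0  1  2  3  3  4  5  5  5  5  5
 G  0  1  2  3  4  4  5  5  5  6  6

4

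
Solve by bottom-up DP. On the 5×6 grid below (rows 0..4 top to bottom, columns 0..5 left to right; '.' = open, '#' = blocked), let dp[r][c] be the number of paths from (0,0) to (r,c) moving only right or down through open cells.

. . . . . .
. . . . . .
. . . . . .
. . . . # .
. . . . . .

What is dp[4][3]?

35

r\c   0   1   2   3   4   5
  0   1   1   1   1   1   1
  1   1   2   3   4   5   6
  2   1   3   6  10  15  21
  3   1   4  10  20   0  21
  4   1   5  15  35  35  56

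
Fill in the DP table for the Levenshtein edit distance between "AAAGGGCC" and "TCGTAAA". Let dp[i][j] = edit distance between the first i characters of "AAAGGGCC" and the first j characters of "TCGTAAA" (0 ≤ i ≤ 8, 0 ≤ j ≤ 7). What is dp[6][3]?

   ''  T  C  G  T  A  A  A
''  0  1  2  3  4  5  6  7
 A  1  1  2  3  4  4  5  6
 A  2  2  2  3  4  4  4  5
 A  3  3  3  3  4  4  4  4
 G  4  4  4  3  4  5  5  5
 G  5  5  5  4  4  5  6  6
 G  6  6  6  5  5  5  6  7
 C  7  7  6  6  6  6  6  7
 C  8  8  7  7  7  7  7  7

5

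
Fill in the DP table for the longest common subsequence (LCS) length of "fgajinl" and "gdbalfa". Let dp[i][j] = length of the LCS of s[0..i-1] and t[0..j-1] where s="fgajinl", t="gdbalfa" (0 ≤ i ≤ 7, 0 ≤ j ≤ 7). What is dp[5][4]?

   ''  g  d  b  a  l  f  a
''  0  0  0  0  0  0  0  0
 f  0  0  0  0  0  0  1  1
 g  0  1  1  1  1  1  1  1
 a  0  1  1  1  2  2  2  2
 j  0  1  1  1  2  2  2  2
 i  0  1  1  1  2  2  2  2
 n  0  1  1  1  2  2  2  2
 l  0  1  1  1  2  3  3  3

2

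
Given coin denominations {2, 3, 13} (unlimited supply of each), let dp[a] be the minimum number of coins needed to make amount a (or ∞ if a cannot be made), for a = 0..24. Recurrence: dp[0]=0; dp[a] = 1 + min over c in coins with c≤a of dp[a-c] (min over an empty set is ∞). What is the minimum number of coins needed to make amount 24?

 a  0  1  2  3  4  5  6  7  8  9 10 11 12 13 14 15 16 17 18 19 20 21 22 23 24
dp  0  -  1  1  2  2  2  3  3  3  4  4  4  1  5  2  2  3  3  3  4  4  4  5  5
(- denotes ∞ / unreachable)

5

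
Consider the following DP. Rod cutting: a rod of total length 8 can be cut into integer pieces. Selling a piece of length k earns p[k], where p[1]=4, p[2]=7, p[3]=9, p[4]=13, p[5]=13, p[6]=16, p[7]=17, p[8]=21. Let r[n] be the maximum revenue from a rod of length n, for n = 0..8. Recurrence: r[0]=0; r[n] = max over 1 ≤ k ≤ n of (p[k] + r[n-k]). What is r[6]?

24

   n    0    1    2    3    4    5    6    7    8
r[n]    0    4    8   12   16   20   24   28   32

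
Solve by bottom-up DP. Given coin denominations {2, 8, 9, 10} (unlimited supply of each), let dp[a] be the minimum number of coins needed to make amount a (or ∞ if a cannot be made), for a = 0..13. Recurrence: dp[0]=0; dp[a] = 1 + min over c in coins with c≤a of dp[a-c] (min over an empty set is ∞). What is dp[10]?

 a  0  1  2  3  4  5  6  7  8  9 10 11 12 13
dp  0  -  1  -  2  -  3  -  1  1  1  2  2  3
(- denotes ∞ / unreachable)

1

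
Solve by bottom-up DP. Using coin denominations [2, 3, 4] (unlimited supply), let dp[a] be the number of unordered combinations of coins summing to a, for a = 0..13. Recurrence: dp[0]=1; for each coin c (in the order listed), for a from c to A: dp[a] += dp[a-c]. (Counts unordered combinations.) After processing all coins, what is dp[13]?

5

after  coin     0     1     2     3     4     5     6     7     8     9    10    11    12    13
          2     1     0     1     0     1     0     1     0     1     0     1     0     1     0
          3     1     0     1     1     1     1     2     1     2     2     2     2     3     2
          4     1     0     1     1     2     1     3     2     4     3     5     4     7     5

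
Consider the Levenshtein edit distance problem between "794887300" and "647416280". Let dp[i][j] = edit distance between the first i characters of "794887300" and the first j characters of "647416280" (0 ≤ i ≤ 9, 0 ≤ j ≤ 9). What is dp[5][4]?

4

   ''  6  4  7  4  1  6  2  8  0
''  0  1  2  3  4  5  6  7  8  9
 7  1  1  2  2  3  4  5  6  7  8
 9  2  2  2  3  3  4  5  6  7  8
 4  3  3  2  3  3  4  5  6  7  8
 8  4  4  3  3  4  4  5  6  6  7
 8  5  5  4  4  4  5  5  6  6  7
 7  6  6  5  4  5  5  6  6  7  7
 3  7  7  6  5  5  6  6  7  7  8
 0  8  8  7  6  6  6  7  7  8  7
 0  9  9  8  7  7  7  7  8  8  8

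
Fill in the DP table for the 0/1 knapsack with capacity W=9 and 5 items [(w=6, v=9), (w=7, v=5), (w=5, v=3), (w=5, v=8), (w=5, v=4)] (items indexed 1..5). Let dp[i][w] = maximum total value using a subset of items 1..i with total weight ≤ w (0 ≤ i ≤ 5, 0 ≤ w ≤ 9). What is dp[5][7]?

i\w   0   1   2   3   4   5   6   7   8   9
  0   0   0   0   0   0   0   0   0   0   0
  1   0   0   0   0   0   0   9   9   9   9
  2   0   0   0   0   0   0   9   9   9   9
  3   0   0   0   0   0   3   9   9   9   9
  4   0   0   0   0   0   8   9   9   9   9
  5   0   0   0   0   0   8   9   9   9   9

9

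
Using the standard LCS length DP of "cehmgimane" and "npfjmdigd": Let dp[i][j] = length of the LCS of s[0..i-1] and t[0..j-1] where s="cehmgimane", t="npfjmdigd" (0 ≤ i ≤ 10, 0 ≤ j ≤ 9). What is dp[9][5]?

   ''  n  p  f  j  m  d  i  g  d
''  0  0  0  0  0  0  0  0  0  0
 c  0  0  0  0  0  0  0  0  0  0
 e  0  0  0  0  0  0  0  0  0  0
 h  0  0  0  0  0  0  0  0  0  0
 m  0  0  0  0  0  1  1  1  1  1
 g  0  0  0  0  0  1  1  1  2  2
 i  0  0  0  0  0  1  1  2  2  2
 m  0  0  0  0  0  1  1  2  2  2
 a  0  0  0  0  0  1  1  2  2  2
 n  0  1  1  1  1  1  1  2  2  2
 e  0  1  1  1  1  1  1  2  2  2

1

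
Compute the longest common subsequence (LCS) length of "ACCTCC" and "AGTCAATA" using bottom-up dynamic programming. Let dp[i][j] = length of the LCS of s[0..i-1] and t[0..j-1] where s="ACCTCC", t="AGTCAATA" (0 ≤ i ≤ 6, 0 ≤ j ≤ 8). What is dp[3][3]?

1

   ''  A  G  T  C  A  A  T  A
''  0  0  0  0  0  0  0  0  0
 A  0  1  1  1  1  1  1  1  1
 C  0  1  1  1  2  2  2  2  2
 C  0  1  1  1  2  2  2  2  2
 T  0  1  1  2  2  2  2  3  3
 C  0  1  1  2  3  3  3  3  3
 C  0  1  1  2  3  3  3  3  3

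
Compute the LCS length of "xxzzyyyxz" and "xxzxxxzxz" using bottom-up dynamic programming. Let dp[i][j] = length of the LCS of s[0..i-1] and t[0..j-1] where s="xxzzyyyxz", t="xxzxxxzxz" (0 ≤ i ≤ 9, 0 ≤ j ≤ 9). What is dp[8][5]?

4

   ''  x  x  z  x  x  x  z  x  z
''  0  0  0  0  0  0  0  0  0  0
 x  0  1  1  1  1  1  1  1  1  1
 x  0  1  2  2  2  2  2  2  2  2
 z  0  1  2  3  3  3  3  3  3  3
 z  0  1  2  3  3  3  3  4  4  4
 y  0  1  2  3  3  3  3  4  4  4
 y  0  1  2  3  3  3  3  4  4  4
 y  0  1  2  3  3  3  3  4  4  4
 x  0  1  2  3  4  4  4  4  5  5
 z  0  1  2  3  4  4  4  5  5  6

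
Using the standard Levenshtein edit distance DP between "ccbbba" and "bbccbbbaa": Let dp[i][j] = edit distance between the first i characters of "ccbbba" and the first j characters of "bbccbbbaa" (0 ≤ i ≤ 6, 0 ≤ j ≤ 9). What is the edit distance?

   ''  b  b  c  c  b  b  b  a  a
''  0  1  2  3  4  5  6  7  8  9
 c  1  1  2  2  3  4  5  6  7  8
 c  2  2  2  2  2  3  4  5  6  7
 b  3  2  2  3  3  2  3  4  5  6
 b  4  3  2  3  4  3  2  3  4  5
 b  5  4  3  3  4  4  3  2  3  4
 a  6  5  4  4  4  5  4  3  2  3

3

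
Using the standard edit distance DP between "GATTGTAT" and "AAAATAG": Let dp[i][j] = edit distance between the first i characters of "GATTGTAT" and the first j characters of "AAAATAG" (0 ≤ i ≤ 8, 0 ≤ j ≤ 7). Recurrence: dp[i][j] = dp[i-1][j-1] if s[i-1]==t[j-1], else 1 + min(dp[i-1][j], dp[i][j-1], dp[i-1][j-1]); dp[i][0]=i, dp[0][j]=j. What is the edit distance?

   ''  A  A  A  A  T  A  G
''  0  1  2  3  4  5  6  7
 G  1  1  2  3  4  5  6  6
 A  2  1  1  2  3  4  5  6
 T  3  2  2  2  3  3  4  5
 T  4  3  3  3  3  3  4  5
 G  5  4  4  4  4  4  4  4
 T  6  5  5  5  5  4  5  5
 A  7  6  5  5  5  5  4  5
 T  8  7  6  6  6  5  5  5

5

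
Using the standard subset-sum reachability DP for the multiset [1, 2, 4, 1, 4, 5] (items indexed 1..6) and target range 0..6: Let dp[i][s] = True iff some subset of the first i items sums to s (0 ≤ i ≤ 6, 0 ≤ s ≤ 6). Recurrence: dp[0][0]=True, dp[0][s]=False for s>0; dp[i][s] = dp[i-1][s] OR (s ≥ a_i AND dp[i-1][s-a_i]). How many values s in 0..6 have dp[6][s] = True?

7

i\s   0   1   2   3   4   5   6
  0   T   F   F   F   F   F   F
  1   T   T   F   F   F   F   F
  2   T   T   T   T   F   F   F
  3   T   T   T   T   T   T   T
  4   T   T   T   T   T   T   T
  5   T   T   T   T   T   T   T
  6   T   T   T   T   T   T   T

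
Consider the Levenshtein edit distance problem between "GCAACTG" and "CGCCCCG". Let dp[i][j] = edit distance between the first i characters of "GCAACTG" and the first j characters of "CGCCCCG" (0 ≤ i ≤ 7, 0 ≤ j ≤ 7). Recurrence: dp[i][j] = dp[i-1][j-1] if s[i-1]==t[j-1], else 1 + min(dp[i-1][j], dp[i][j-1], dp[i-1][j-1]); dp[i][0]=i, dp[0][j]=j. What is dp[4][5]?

3

   ''  C  G  C  C  C  C  G
''  0  1  2  3  4  5  6  7
 G  1  1  1  2  3  4  5  6
 C  2  1  2  1  2  3  4  5
 A  3  2  2  2  2  3  4  5
 A  4  3  3  3  3  3  4  5
 C  5  4  4  3  3  3  3  4
 T  6  5  5  4  4  4  4  4
 G  7  6  5  5  5  5  5  4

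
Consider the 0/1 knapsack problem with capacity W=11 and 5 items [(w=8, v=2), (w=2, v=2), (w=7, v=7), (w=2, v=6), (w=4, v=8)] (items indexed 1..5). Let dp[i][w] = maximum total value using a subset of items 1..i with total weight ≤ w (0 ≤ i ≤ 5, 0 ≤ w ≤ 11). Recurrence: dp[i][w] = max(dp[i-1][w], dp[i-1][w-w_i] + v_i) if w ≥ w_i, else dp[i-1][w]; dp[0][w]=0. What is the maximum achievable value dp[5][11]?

i\w   0   1   2   3   4   5   6   7   8   9  10  11
  0   0   0   0   0   0   0   0   0   0   0   0   0
  1   0   0   0   0   0   0   0   0   2   2   2   2
  2   0   0   2   2   2   2   2   2   2   2   4   4
  3   0   0   2   2   2   2   2   7   7   9   9   9
  4   0   0   6   6   8   8   8   8   8  13  13  15
  5   0   0   6   6   8   8  14  14  16  16  16  16

16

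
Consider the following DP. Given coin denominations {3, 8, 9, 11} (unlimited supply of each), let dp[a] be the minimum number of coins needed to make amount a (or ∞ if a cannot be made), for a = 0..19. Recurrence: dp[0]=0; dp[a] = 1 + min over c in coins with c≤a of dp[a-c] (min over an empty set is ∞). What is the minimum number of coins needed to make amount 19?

 a  0  1  2  3  4  5  6  7  8  9 10 11 12 13 14 15 16 17 18 19
dp  0  -  -  1  -  -  2  -  1  1  -  1  2  -  2  3  2  2  2  2
(- denotes ∞ / unreachable)

2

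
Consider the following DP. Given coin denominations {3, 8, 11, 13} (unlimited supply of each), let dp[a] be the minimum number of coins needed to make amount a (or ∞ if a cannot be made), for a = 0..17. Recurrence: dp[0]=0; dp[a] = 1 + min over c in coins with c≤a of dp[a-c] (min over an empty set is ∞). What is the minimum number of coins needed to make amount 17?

3

 a  0  1  2  3  4  5  6  7  8  9 10 11 12 13 14 15 16 17
dp  0  -  -  1  -  -  2  -  1  3  -  1  4  1  2  5  2  3
(- denotes ∞ / unreachable)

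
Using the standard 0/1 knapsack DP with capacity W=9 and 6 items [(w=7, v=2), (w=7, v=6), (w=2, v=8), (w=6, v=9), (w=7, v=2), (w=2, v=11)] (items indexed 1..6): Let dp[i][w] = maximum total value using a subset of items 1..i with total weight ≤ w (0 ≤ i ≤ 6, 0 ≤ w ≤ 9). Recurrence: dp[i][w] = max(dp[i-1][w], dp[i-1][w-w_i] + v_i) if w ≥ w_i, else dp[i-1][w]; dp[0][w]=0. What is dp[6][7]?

i\w   0   1   2   3   4   5   6   7   8   9
  0   0   0   0   0   0   0   0   0   0   0
  1   0   0   0   0   0   0   0   2   2   2
  2   0   0   0   0   0   0   0   6   6   6
  3   0   0   8   8   8   8   8   8   8  14
  4   0   0   8   8   8   8   9   9  17  17
  5   0   0   8   8   8   8   9   9  17  17
  6   0   0  11  11  19  19  19  19  20  20

19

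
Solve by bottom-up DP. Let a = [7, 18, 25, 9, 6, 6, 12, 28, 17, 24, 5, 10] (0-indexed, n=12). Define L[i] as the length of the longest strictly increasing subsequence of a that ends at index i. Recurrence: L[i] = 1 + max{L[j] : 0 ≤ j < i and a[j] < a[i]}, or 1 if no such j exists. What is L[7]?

4

   i    0    1    2    3    4    5    6    7    8    9   10   11
a[i]    7   18   25    9    6    6   12   28   17   24    5   10
L[i]    1    2    3    2    1    1    3    4    4    5    1    3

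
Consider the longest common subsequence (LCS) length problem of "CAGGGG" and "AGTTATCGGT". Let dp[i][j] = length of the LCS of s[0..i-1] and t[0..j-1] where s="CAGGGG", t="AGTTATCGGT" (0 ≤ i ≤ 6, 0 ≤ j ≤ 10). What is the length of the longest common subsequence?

4

   ''  A  G  T  T  A  T  C  G  G  T
''  0  0  0  0  0  0  0  0  0  0  0
 C  0  0  0  0  0  0  0  1  1  1  1
 A  0  1  1  1  1  1  1  1  1  1  1
 G  0  1  2  2  2  2  2  2  2  2  2
 G  0  1  2  2  2  2  2  2  3  3  3
 G  0  1  2  2  2  2  2  2  3  4  4
 G  0  1  2  2  2  2  2  2  3  4  4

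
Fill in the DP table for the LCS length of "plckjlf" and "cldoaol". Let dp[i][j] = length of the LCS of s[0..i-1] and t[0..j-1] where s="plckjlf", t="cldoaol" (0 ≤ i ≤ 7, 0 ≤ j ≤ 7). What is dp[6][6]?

2

   ''  c  l  d  o  a  o  l
''  0  0  0  0  0  0  0  0
 p  0  0  0  0  0  0  0  0
 l  0  0  1  1  1  1  1  1
 c  0  1  1  1  1  1  1  1
 k  0  1  1  1  1  1  1  1
 j  0  1  1  1  1  1  1  1
 l  0  1  2  2  2  2  2  2
 f  0  1  2  2  2  2  2  2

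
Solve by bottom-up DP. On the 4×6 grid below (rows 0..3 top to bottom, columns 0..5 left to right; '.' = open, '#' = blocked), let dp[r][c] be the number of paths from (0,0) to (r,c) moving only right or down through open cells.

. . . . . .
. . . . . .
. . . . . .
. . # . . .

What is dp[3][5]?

46

r\c   0   1   2   3   4   5
  0   1   1   1   1   1   1
  1   1   2   3   4   5   6
  2   1   3   6  10  15  21
  3   1   4   0  10  25  46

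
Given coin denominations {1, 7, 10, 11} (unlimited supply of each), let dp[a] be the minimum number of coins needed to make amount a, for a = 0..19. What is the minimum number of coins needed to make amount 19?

3

 a  0  1  2  3  4  5  6  7  8  9 10 11 12 13 14 15 16 17 18 19
dp  0  1  2  3  4  5  6  1  2  3  1  1  2  3  2  3  4  2  2  3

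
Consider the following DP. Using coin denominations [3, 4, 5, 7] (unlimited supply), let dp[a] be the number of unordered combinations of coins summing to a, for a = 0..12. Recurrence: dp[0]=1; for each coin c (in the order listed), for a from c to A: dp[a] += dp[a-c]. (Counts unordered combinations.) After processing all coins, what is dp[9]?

after  coin     0     1     2     3     4     5     6     7     8     9    10    11    12
          3     1     0     0     1     0     0     1     0     0     1     0     0     1
          4     1     0     0     1     1     0     1     1     1     1     1     1     2
          5     1     0     0     1     1     1     1     1     2     2     2     2     3
          7     1     0     0     1     1     1     1     2     2     2     3     3     4

2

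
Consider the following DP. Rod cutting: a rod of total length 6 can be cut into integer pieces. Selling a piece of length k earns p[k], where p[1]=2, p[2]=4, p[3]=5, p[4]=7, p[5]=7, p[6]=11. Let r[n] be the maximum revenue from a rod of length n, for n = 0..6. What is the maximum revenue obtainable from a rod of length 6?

12

   n    0    1    2    3    4    5    6
r[n]    0    2    4    6    8   10   12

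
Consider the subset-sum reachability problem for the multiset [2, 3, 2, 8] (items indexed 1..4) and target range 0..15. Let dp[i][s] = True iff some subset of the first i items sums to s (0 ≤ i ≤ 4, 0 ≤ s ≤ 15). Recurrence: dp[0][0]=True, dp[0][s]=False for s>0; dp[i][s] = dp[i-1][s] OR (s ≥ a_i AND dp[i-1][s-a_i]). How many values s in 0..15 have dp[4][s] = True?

i\s   0   1   2   3   4   5   6   7   8   9  10  11  12  13  14  15
  0   T   F   F   F   F   F   F   F   F   F   F   F   F   F   F   F
  1   T   F   T   F   F   F   F   F   F   F   F   F   F   F   F   F
  2   T   F   T   T   F   T   F   F   F   F   F   F   F   F   F   F
  3   T   F   T   T   T   T   F   T   F   F   F   F   F   F   F   F
  4   T   F   T   T   T   T   F   T   T   F   T   T   T   T   F   T

12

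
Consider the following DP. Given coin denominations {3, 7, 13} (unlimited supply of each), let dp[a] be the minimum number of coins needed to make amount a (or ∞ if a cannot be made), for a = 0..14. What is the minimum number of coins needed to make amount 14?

 a  0  1  2  3  4  5  6  7  8  9 10 11 12 13 14
dp  0  -  -  1  -  -  2  1  -  3  2  -  4  1  2
(- denotes ∞ / unreachable)

2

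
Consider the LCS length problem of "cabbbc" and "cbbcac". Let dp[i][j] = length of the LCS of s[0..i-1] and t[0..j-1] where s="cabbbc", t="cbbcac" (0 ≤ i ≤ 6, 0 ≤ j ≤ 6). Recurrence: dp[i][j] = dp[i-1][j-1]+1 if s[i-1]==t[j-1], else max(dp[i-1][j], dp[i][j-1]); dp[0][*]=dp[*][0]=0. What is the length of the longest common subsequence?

   ''  c  b  b  c  a  c
''  0  0  0  0  0  0  0
 c  0  1  1  1  1  1  1
 a  0  1  1  1  1  2  2
 b  0  1  2  2  2  2  2
 b  0  1  2  3  3  3  3
 b  0  1  2  3  3  3  3
 c  0  1  2  3  4  4  4

4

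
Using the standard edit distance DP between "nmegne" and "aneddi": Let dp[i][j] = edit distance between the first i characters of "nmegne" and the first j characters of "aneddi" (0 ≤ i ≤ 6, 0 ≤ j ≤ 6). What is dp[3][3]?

2

   ''  a  n  e  d  d  i
''  0  1  2  3  4  5  6
 n  1  1  1  2  3  4  5
 m  2  2  2  2  3  4  5
 e  3  3  3  2  3  4  5
 g  4  4  4  3  3  4  5
 n  5  5  4  4  4  4  5
 e  6  6  5  4  5  5  5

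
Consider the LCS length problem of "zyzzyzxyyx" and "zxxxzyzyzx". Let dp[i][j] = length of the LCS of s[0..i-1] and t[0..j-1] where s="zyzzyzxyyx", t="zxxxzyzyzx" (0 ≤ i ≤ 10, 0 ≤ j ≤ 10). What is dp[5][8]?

4

   ''  z  x  x  x  z  y  z  y  z  x
''  0  0  0  0  0  0  0  0  0  0  0
 z  0  1  1  1  1  1  1  1  1  1  1
 y  0  1  1  1  1  1  2  2  2  2  2
 z  0  1  1  1  1  2  2  3  3  3  3
 z  0  1  1  1  1  2  2  3  3  4  4
 y  0  1  1  1  1  2  3  3  4  4  4
 z  0  1  1  1  1  2  3  4  4  5  5
 x  0  1  2  2  2  2  3  4  4  5  6
 y  0  1  2  2  2  2  3  4  5  5  6
 y  0  1  2  2  2  2  3  4  5  5  6
 x  0  1  2  3  3  3  3  4  5  5  6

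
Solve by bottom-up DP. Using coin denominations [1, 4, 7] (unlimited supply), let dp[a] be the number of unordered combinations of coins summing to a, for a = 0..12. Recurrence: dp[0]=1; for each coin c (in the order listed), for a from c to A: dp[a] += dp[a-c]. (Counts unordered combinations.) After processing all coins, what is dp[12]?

6

after  coin     0     1     2     3     4     5     6     7     8     9    10    11    12
          1     1     1     1     1     1     1     1     1     1     1     1     1     1
          4     1     1     1     1     2     2     2     2     3     3     3     3     4
          7     1     1     1     1     2     2     2     3     4     4     4     5     6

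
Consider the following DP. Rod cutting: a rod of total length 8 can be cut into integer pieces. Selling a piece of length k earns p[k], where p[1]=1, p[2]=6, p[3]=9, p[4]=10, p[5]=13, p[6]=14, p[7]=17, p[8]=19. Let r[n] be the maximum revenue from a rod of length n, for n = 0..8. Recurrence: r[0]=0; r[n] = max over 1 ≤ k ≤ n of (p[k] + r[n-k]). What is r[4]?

   n    0    1    2    3    4    5    6    7    8
r[n]    0    1    6    9   12   15   18   21   24

12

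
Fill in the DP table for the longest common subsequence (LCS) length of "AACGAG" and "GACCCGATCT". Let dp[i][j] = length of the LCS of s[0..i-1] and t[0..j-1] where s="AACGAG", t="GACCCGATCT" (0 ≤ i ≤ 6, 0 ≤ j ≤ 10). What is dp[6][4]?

2

   ''  G  A  C  C  C  G  A  T  C  T
''  0  0  0  0  0  0  0  0  0  0  0
 A  0  0  1  1  1  1  1  1  1  1  1
 A  0  0  1  1  1  1  1  2  2  2  2
 C  0  0  1  2  2  2  2  2  2  3  3
 G  0  1  1  2  2  2  3  3  3  3  3
 A  0  1  2  2  2  2  3  4  4  4  4
 G  0  1  2  2  2  2  3  4  4  4  4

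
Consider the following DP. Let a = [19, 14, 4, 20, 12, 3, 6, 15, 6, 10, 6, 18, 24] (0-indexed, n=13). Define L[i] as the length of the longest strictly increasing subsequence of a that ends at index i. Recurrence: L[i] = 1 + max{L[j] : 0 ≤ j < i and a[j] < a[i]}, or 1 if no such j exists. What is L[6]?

   i    0    1    2    3    4    5    6    7    8    9   10   11   12
a[i]   19   14    4   20   12    3    6   15    6   10    6   18   24
L[i]    1    1    1    2    2    1    2    3    2    3    2    4    5

2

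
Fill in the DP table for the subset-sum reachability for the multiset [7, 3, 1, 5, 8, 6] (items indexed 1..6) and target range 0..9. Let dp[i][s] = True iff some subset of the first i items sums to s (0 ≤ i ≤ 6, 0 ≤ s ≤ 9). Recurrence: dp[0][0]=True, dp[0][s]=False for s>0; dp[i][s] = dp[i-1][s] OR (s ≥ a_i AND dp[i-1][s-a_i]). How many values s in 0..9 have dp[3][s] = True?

i\s   0   1   2   3   4   5   6   7   8   9
  0   T   F   F   F   F   F   F   F   F   F
  1   T   F   F   F   F   F   F   T   F   F
  2   T   F   F   T   F   F   F   T   F   F
  3   T   T   F   T   T   F   F   T   T   F
  4   T   T   F   T   T   T   T   T   T   T
  5   T   T   F   T   T   T   T   T   T   T
  6   T   T   F   T   T   T   T   T   T   T

6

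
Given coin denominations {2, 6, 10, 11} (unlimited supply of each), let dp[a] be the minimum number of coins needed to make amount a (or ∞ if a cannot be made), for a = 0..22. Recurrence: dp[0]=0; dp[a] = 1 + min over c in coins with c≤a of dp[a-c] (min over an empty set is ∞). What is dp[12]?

2

 a  0  1  2  3  4  5  6  7  8  9 10 11 12 13 14 15 16 17 18 19 20 21 22
dp  0  -  1  -  2  -  1  -  2  -  1  1  2  2  3  3  2  2  3  3  2  2  2
(- denotes ∞ / unreachable)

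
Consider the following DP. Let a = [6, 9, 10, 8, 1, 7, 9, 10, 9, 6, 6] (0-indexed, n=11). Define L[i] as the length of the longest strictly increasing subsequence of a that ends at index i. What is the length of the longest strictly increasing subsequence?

   i    0    1    2    3    4    5    6    7    8    9   10
a[i]    6    9   10    8    1    7    9   10    9    6    6
L[i]    1    2    3    2    1    2    3    4    3    2    2

4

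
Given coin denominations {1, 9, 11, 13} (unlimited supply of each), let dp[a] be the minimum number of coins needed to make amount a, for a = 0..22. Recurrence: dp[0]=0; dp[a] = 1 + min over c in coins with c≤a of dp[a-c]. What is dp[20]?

2

 a  0  1  2  3  4  5  6  7  8  9 10 11 12 13 14 15 16 17 18 19 20 21 22
dp  0  1  2  3  4  5  6  7  8  1  2  1  2  1  2  3  4  5  2  3  2  3  2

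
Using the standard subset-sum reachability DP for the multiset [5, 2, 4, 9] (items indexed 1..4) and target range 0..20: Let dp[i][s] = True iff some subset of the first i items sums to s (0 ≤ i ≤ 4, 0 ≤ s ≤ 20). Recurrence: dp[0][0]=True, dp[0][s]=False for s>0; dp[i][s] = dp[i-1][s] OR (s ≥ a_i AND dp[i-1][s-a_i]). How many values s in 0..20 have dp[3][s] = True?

i\s   0   1   2   3   4   5   6   7   8   9  10  11  12  13  14  15  16  17  18  19  20
  0   T   F   F   F   F   F   F   F   F   F   F   F   F   F   F   F   F   F   F   F   F
  1   T   F   F   F   F   T   F   F   F   F   F   F   F   F   F   F   F   F   F   F   F
  2   T   F   T   F   F   T   F   T   F   F   F   F   F   F   F   F   F   F   F   F   F
  3   T   F   T   F   T   T   T   T   F   T   F   T   F   F   F   F   F   F   F   F   F
  4   T   F   T   F   T   T   T   T   F   T   F   T   F   T   T   T   T   F   T   F   T

8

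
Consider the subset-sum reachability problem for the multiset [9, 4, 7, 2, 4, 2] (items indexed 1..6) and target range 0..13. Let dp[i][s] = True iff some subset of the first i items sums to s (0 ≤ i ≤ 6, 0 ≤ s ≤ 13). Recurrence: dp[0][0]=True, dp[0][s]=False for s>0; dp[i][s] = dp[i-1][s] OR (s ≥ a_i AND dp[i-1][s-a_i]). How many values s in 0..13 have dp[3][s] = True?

6

i\s   0   1   2   3   4   5   6   7   8   9  10  11  12  13
  0   T   F   F   F   F   F   F   F   F   F   F   F   F   F
  1   T   F   F   F   F   F   F   F   F   T   F   F   F   F
  2   T   F   F   F   T   F   F   F   F   T   F   F   F   T
  3   T   F   F   F   T   F   F   T   F   T   F   T   F   T
  4   T   F   T   F   T   F   T   T   F   T   F   T   F   T
  5   T   F   T   F   T   F   T   T   T   T   T   T   F   T
  6   T   F   T   F   T   F   T   T   T   T   T   T   T   T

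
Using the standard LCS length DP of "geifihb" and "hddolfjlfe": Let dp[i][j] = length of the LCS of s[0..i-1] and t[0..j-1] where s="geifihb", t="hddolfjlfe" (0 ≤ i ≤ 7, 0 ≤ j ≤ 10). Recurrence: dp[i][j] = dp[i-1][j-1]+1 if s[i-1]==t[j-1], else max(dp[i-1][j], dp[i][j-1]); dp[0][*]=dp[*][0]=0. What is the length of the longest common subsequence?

1

   ''  h  d  d  o  l  f  j  l  f  e
''  0  0  0  0  0  0  0  0  0  0  0
 g  0  0  0  0  0  0  0  0  0  0  0
 e  0  0  0  0  0  0  0  0  0  0  1
 i  0  0  0  0  0  0  0  0  0  0  1
 f  0  0  0  0  0  0  1  1  1  1  1
 i  0  0  0  0  0  0  1  1  1  1  1
 h  0  1  1  1  1  1  1  1  1  1  1
 b  0  1  1  1  1  1  1  1  1  1  1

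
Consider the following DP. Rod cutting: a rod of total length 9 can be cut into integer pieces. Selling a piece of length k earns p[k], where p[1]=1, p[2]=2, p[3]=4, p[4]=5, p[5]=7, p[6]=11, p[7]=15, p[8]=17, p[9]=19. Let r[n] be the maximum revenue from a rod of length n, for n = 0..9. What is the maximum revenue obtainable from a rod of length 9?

   n    0    1    2    3    4    5    6    7    8    9
r[n]    0    1    2    4    5    7   11   15   17   19

19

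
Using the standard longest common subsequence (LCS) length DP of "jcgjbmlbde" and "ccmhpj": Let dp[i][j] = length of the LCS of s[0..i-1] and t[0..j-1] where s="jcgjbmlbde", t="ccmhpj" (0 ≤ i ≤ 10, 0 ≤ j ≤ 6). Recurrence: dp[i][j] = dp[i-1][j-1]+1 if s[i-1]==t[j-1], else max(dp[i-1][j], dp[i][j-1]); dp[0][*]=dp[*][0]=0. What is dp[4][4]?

1

   ''  c  c  m  h  p  j
''  0  0  0  0  0  0  0
 j  0  0  0  0  0  0  1
 c  0  1  1  1  1  1  1
 g  0  1  1  1  1  1  1
 j  0  1  1  1  1  1  2
 b  0  1  1  1  1  1  2
 m  0  1  1  2  2  2  2
 l  0  1  1  2  2  2  2
 b  0  1  1  2  2  2  2
 d  0  1  1  2  2  2  2
 e  0  1  1  2  2  2  2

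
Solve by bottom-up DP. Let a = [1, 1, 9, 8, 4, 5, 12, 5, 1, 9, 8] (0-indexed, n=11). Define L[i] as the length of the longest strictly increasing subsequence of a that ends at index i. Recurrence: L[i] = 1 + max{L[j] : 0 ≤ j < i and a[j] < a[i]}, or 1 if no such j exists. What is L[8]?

   i    0    1    2    3    4    5    6    7    8    9   10
a[i]    1    1    9    8    4    5   12    5    1    9    8
L[i]    1    1    2    2    2    3    4    3    1    4    4

1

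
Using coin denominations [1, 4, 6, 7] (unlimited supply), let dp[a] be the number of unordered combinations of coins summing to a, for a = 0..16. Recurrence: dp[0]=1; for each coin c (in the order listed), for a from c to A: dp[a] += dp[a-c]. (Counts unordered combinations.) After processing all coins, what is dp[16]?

15

after  coin     0     1     2     3     4     5     6     7     8     9    10    11    12    13    14    15    16
          1     1     1     1     1     1     1     1     1     1     1     1     1     1     1     1     1     1
          4     1     1     1     1     2     2     2     2     3     3     3     3     4     4     4     4     5
          6     1     1     1     1     2     2     3     3     4     4     5     5     7     7     8     8    10
          7     1     1     1     1     2     2     3     4     5     5     6     7     9    10    12    13    15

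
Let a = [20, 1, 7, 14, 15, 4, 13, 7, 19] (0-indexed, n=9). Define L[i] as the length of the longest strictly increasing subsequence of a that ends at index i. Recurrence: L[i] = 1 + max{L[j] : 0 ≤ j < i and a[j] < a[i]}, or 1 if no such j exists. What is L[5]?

   i    0    1    2    3    4    5    6    7    8
a[i]   20    1    7   14   15    4   13    7   19
L[i]    1    1    2    3    4    2    3    3    5

2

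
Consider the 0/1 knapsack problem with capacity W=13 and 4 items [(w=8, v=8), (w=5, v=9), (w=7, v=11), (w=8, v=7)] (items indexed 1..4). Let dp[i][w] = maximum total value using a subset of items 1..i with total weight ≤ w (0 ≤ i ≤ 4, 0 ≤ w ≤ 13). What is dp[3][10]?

11

i\w   0   1   2   3   4   5   6   7   8   9  10  11  12  13
  0   0   0   0   0   0   0   0   0   0   0   0   0   0   0
  1   0   0   0   0   0   0   0   0   8   8   8   8   8   8
  2   0   0   0   0   0   9   9   9   9   9   9   9   9  17
  3   0   0   0   0   0   9   9  11  11  11  11  11  20  20
  4   0   0   0   0   0   9   9  11  11  11  11  11  20  20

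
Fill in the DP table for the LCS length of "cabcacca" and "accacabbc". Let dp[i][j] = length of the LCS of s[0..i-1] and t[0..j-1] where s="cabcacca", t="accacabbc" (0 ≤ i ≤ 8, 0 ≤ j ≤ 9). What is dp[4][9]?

   ''  a  c  c  a  c  a  b  b  c
''  0  0  0  0  0  0  0  0  0  0
 c  0  0  1  1  1  1  1  1  1  1
 a  0  1  1  1  2  2  2  2  2  2
 b  0  1  1  1  2  2  2  3  3  3
 c  0  1  2  2  2  3  3  3  3  4
 a  0  1  2  2  3  3  4  4  4  4
 c  0  1  2  3  3  4  4  4  4  5
 c  0  1  2  3  3  4  4  4  4  5
 a  0  1  2  3  4  4  5  5  5  5

4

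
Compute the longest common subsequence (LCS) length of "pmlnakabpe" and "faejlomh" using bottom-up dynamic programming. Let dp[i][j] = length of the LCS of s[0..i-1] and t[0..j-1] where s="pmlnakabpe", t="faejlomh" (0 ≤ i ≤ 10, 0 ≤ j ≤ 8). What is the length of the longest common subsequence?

2

   ''  f  a  e  j  l  o  m  h
''  0  0  0  0  0  0  0  0  0
 p  0  0  0  0  0  0  0  0  0
 m  0  0  0  0  0  0  0  1  1
 l  0  0  0  0  0  1  1  1  1
 n  0  0  0  0  0  1  1  1  1
 a  0  0  1  1  1  1  1  1  1
 k  0  0  1  1  1  1  1  1  1
 a  0  0  1  1  1  1  1  1  1
 b  0  0  1  1  1  1  1  1  1
 p  0  0  1  1  1  1  1  1  1
 e  0  0  1  2  2  2  2  2  2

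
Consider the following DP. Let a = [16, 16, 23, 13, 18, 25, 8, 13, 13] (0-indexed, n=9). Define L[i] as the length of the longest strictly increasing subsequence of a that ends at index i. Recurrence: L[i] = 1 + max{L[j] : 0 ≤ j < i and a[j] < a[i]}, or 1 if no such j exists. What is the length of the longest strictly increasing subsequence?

3

   i    0    1    2    3    4    5    6    7    8
a[i]   16   16   23   13   18   25    8   13   13
L[i]    1    1    2    1    2    3    1    2    2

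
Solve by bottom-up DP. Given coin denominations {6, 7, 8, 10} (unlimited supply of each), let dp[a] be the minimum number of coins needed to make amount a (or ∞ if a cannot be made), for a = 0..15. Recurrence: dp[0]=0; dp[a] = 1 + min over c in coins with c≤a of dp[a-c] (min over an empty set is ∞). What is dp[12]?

 a  0  1  2  3  4  5  6  7  8  9 10 11 12 13 14 15
dp  0  -  -  -  -  -  1  1  1  -  1  -  2  2  2  2
(- denotes ∞ / unreachable)

2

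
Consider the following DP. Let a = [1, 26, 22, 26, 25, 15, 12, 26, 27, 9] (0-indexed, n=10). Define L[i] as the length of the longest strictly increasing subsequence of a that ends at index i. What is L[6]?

   i    0    1    2    3    4    5    6    7    8    9
a[i]    1   26   22   26   25   15   12   26   27    9
L[i]    1    2    2    3    3    2    2    4    5    2

2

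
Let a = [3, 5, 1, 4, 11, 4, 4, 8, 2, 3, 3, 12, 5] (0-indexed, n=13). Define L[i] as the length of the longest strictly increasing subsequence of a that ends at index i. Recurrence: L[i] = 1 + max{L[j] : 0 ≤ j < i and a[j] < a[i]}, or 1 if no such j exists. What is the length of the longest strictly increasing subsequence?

4

   i    0    1    2    3    4    5    6    7    8    9   10   11   12
a[i]    3    5    1    4   11    4    4    8    2    3    3   12    5
L[i]    1    2    1    2    3    2    2    3    2    3    3    4    4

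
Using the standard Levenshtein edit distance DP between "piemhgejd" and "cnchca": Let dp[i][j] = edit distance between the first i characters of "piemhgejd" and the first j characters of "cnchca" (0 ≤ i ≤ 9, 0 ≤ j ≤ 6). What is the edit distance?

8

   ''  c  n  c  h  c  a
''  0  1  2  3  4  5  6
 p  1  1  2  3  4  5  6
 i  2  2  2  3  4  5  6
 e  3  3  3  3  4  5  6
 m  4  4  4  4  4  5  6
 h  5  5  5  5  4  5  6
 g  6  6  6  6  5  5  6
 e  7  7  7  7  6  6  6
 j  8  8  8  8  7  7  7
 d  9  9  9  9  8  8  8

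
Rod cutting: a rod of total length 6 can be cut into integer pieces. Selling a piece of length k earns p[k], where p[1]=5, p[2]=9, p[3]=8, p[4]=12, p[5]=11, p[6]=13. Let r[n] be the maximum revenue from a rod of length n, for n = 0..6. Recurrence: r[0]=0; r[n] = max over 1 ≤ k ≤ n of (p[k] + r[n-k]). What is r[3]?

   n    0    1    2    3    4    5    6
r[n]    0    5   10   15   20   25   30

15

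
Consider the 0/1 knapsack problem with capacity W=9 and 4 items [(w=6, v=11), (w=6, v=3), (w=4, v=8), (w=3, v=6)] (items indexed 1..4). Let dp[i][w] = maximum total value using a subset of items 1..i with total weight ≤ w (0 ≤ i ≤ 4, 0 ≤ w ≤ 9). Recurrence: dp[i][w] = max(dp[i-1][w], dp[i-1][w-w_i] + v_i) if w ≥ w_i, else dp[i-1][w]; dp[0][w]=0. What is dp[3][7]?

i\w   0   1   2   3   4   5   6   7   8   9
  0   0   0   0   0   0   0   0   0   0   0
  1   0   0   0   0   0   0  11  11  11  11
  2   0   0   0   0   0   0  11  11  11  11
  3   0   0   0   0   8   8  11  11  11  11
  4   0   0   0   6   8   8  11  14  14  17

11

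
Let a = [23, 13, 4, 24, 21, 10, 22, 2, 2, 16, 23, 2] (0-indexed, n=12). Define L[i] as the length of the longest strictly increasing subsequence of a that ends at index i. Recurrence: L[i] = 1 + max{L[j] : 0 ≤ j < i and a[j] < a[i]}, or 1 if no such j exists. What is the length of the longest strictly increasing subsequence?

4

   i    0    1    2    3    4    5    6    7    8    9   10   11
a[i]   23   13    4   24   21   10   22    2    2   16   23    2
L[i]    1    1    1    2    2    2    3    1    1    3    4    1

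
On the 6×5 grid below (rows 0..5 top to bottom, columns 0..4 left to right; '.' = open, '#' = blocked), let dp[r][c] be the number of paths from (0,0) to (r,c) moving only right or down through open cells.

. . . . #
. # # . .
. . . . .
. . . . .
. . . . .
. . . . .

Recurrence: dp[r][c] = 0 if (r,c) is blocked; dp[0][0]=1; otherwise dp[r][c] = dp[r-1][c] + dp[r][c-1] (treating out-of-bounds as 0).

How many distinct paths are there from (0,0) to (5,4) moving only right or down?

40

r\c   0   1   2   3   4
  0   1   1   1   1   0
  1   1   0   0   1   1
  2   1   1   1   2   3
  3   1   2   3   5   8
  4   1   3   6  11  19
  5   1   4  10  21  40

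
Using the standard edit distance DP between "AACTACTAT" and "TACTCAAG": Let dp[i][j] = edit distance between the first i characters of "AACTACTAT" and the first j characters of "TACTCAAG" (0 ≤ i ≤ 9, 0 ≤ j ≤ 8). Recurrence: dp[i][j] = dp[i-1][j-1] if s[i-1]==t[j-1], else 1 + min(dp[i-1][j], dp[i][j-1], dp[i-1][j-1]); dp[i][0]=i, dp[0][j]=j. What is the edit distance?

4

   ''  T  A  C  T  C  A  A  G
''  0  1  2  3  4  5  6  7  8
 A  1  1  1  2  3  4  5  6  7
 A  2  2  1  2  3  4  4  5  6
 C  3  3  2  1  2  3  4  5  6
 T  4  3  3  2  1  2  3  4  5
 A  5  4  3  3  2  2  2  3  4
 C  6  5  4  3  3  2  3  3  4
 T  7  6  5  4  3  3  3  4  4
 A  8  7  6  5  4  4  3  3  4
 T  9  8  7  6  5  5  4  4  4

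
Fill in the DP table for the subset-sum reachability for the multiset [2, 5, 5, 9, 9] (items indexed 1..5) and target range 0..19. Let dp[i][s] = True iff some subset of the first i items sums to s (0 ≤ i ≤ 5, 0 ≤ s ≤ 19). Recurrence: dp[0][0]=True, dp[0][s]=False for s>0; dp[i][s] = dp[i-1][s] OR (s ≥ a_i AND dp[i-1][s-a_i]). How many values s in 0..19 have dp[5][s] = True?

12

i\s   0   1   2   3   4   5   6   7   8   9  10  11  12  13  14  15  16  17  18  19
  0   T   F   F   F   F   F   F   F   F   F   F   F   F   F   F   F   F   F   F   F
  1   T   F   T   F   F   F   F   F   F   F   F   F   F   F   F   F   F   F   F   F
  2   T   F   T   F   F   T   F   T   F   F   F   F   F   F   F   F   F   F   F   F
  3   T   F   T   F   F   T   F   T   F   F   T   F   T   F   F   F   F   F   F   F
  4   T   F   T   F   F   T   F   T   F   T   T   T   T   F   T   F   T   F   F   T
  5   T   F   T   F   F   T   F   T   F   T   T   T   T   F   T   F   T   F   T   T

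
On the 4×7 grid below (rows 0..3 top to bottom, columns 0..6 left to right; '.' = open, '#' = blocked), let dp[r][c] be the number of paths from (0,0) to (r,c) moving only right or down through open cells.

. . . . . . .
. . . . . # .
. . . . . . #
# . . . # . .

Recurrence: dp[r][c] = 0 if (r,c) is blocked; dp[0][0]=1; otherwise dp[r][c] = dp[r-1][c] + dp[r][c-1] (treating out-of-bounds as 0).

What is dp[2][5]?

15

r\c   0   1   2   3   4   5   6
  0   1   1   1   1   1   1   1
  1   1   2   3   4   5   0   1
  2   1   3   6  10  15  15   0
  3   0   3   9  19   0  15  15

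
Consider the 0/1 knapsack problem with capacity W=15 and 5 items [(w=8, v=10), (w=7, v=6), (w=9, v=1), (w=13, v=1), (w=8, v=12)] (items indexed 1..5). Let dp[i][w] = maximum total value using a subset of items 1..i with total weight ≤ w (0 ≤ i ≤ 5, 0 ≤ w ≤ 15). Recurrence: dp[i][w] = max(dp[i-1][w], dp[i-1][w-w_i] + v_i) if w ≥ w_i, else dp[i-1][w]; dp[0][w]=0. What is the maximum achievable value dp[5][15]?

18

i\w   0   1   2   3   4   5   6   7   8   9  10  11  12  13  14  15
  0   0   0   0   0   0   0   0   0   0   0   0   0   0   0   0   0
  1   0   0   0   0   0   0   0   0  10  10  10  10  10  10  10  10
  2   0   0   0   0   0   0   0   6  10  10  10  10  10  10  10  16
  3   0   0   0   0   0   0   0   6  10  10  10  10  10  10  10  16
  4   0   0   0   0   0   0   0   6  10  10  10  10  10  10  10  16
  5   0   0   0   0   0   0   0   6  12  12  12  12  12  12  12  18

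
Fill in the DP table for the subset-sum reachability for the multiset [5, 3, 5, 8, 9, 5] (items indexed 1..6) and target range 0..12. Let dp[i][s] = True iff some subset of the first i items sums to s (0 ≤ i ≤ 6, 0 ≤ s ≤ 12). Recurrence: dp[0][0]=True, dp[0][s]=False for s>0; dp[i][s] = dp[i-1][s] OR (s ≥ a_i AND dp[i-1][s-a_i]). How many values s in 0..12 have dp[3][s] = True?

5

i\s   0   1   2   3   4   5   6   7   8   9  10  11  12
  0   T   F   F   F   F   F   F   F   F   F   F   F   F
  1   T   F   F   F   F   T   F   F   F   F   F   F   F
  2   T   F   F   T   F   T   F   F   T   F   F   F   F
  3   T   F   F   T   F   T   F   F   T   F   T   F   F
  4   T   F   F   T   F   T   F   F   T   F   T   T   F
  5   T   F   F   T   F   T   F   F   T   T   T   T   T
  6   T   F   F   T   F   T   F   F   T   T   T   T   T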